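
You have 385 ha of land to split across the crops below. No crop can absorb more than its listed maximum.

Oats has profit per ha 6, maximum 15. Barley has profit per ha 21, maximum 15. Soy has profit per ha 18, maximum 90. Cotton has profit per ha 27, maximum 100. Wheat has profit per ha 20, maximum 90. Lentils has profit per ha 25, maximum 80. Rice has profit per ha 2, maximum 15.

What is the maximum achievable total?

8495

Highest profit per ha first: Cotton 27 > Lentils 25 > Barley 21 > Wheat 20 > Soy 18 > Oats 6 > Rice 2.
Give Cotton 100 to hit its cap of 100 ; 285 left.
Lentils: +80 to 80 (cap) ; 205 left.
Barley: +15 to 15 (cap) ; 190 left.
Wheat takes 90 to reach its cap of 90 ; 100 left.
Give Soy 90 to hit its cap of 90 ; 10 left.
Oats has room for 15 but only 10 remain, so it gets 10.
Total = 6×10 + 21×15 + 18×90 + 27×100 + 20×90 + 25×80 = 8495.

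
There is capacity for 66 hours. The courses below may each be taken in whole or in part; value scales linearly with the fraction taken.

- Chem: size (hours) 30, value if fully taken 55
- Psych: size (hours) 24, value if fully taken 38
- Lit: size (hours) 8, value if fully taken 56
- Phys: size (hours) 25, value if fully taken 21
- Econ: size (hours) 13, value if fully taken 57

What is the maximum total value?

Best value per unit of size first: Lit 56/8≈7, Econ 57/13≈4.38, Chem 55/30≈1.83, Psych 38/24≈1.58, Phys 21/25≈0.84.
Take all of Lit (8 hours, value 56) → 58 hours left.
Econ: take in full, 13 hours for value 57 → 45 left.
Take all of Chem (30 hours, value 55) → 15 hours left.
Only 15 hours remain; take 15/24 of Psych for value 38×15/24 = 23.75.
Total value = 191.75.

191.75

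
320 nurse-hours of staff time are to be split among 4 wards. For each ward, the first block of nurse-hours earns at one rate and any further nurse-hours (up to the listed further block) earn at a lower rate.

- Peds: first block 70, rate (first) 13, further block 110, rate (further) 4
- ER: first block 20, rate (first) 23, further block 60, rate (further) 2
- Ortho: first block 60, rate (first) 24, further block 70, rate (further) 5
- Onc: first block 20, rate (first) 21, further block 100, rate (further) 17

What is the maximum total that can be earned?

Order all 8 blocks by rate: Ortho/first 24 > ER/first 23 > Onc/first 21 > Onc/second 17 > Peds/first 13 > Ortho/second 5 > Peds/second 4 > ER/second 2.
Ortho/first (24): +60 ; 260 left.
ER/first (23): +20 ; 240 left.
Onc/first (21): +20 ; 220 left.
Onc/second (17): +100 ; 120 left.
Fill Peds first block (70 at 13) ; 50 left.
Ortho second at 5: only 50 left, fill 50.
Total = 24×60 + 23×20 + 21×20 + 17×100 + 13×70 + 5×50 = 5180.

5180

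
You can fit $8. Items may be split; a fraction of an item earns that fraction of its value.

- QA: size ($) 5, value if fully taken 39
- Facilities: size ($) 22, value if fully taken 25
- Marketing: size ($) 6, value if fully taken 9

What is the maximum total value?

Rank by value-to-size ratio: QA 39/5≈7.8, Marketing 9/6≈1.5, Facilities 25/22≈1.14.
Take all of QA (5 $, value 39) — 3 $ left.
Only 3 $ remain; take 3/6 of Marketing for value 9×3/6 = 4.5.
Total value = 43.5.

43.5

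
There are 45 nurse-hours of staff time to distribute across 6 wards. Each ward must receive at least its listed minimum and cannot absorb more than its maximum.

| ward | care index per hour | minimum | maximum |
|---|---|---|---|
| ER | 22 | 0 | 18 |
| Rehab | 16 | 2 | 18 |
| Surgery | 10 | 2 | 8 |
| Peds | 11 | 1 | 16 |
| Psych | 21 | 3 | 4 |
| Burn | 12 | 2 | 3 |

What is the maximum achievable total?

Meeting every minimum uses 0+2+2+1+3+2 = 10 nurse-hours, leaving 35.
Order the wards by care index per hour: ER 22 > Psych 21 > Rehab 16 > Burn 12 > Peds 11 > Surgery 10.
ER: +18 to 18 (cap) — 17 left.
Psych: +1 to 4 (cap) — 16 left.
Give Rehab 16 more to hit its cap of 18 — 0 left.
Total = 22×18 + 16×18 + 10×2 + 11×1 + 21×4 + 12×2 = 823.

823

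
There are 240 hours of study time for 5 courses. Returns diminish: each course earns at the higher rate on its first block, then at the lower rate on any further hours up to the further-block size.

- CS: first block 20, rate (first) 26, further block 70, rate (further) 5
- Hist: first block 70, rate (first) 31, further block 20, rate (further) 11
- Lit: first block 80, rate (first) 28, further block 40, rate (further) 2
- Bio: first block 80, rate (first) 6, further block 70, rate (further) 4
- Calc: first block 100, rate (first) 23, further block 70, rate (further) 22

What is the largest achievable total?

6540

Treat each block as its own option and order by rate: Hist/tier1 31 > Lit/tier1 28 > CS/tier1 26 > Calc/tier1 23 > Calc/tier2 22 > Hist/tier2 11 > Bio/tier1 6 > CS/tier2 5 > Bio/tier2 4 > Lit/tier2 2.
Hist/tier1 (31): +70 ; 170 left.
Fill Lit tier1 block (80 at 28) ; 90 left.
CS/tier1 (26): +20 ; 70 left.
70 remain; put them into Calc tier1 at 23.
Total = 31×70 + 28×80 + 26×20 + 23×70 = 6540.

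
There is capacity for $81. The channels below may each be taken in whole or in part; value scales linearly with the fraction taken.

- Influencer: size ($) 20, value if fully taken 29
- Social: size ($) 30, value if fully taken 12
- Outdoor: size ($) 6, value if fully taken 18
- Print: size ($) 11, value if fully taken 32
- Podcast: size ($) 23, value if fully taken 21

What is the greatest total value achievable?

108.4

Best value per unit of size first: Outdoor 18/6≈3, Print 32/11≈2.91, Influencer 29/20≈1.45, Podcast 21/23≈0.913, Social 12/30≈0.4.
Take all of Outdoor (6 $, value 18) → 75 $ left.
All 11 $ of Print fit (value 32) → 64 remain.
All 20 $ of Influencer fit (value 29) → 44 remain.
Podcast: take in full, 23 $ for value 21 → 21 left.
21 $ left: a 21/30 share of Social gives 12×21/30 = 8.4.
Total value = 108.4.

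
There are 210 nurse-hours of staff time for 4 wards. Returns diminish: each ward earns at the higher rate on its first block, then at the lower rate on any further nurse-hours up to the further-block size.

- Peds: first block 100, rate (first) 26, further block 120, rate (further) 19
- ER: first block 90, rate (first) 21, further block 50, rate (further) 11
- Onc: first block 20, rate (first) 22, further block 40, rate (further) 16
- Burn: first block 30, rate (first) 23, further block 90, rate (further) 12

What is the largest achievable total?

4990

Treat each block as its own option and order by rate: Peds/first 26 > Burn/first 23 > Onc/first 22 > ER/first 21 > Peds/second 19 > Onc/second 16 > Burn/second 12 > ER/second 11.
Fill Peds first block (100 at 26) — 110 left.
Burn first at 23: fill all 30 — 80 left.
Onc/first (22): +20 — 60 left.
ER first at 21: only 60 left, fill 60.
Total = 26×100 + 23×30 + 22×20 + 21×60 = 4990.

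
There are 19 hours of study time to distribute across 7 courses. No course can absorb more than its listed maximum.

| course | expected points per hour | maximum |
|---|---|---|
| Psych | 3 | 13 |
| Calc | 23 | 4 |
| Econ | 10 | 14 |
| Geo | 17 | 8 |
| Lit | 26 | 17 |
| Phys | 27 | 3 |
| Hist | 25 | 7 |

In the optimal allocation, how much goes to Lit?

16

Order the courses by expected points per hour: Phys 27 > Lit 26 > Hist 25 > Calc 23 > Geo 17 > Econ 10 > Psych 3.
Phys takes 3 to reach its cap of 3 — 16 left.
Lit: +16 (room for 17) → 16. Pool exhausted.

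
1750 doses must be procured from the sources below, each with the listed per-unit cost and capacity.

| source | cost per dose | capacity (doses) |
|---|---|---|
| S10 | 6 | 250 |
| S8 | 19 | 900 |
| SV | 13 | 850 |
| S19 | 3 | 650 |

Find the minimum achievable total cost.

14500

Use sources in increasing cost order.
Take 650 from S19 at 3 → need 1100 more.
Take 250 from S10 at 6 → need 850 more.
SV at 13: take all 850 doses → 0 still needed.
S8: unused.
Cost = 650×3 + 250×6 + 850×13 = 14500.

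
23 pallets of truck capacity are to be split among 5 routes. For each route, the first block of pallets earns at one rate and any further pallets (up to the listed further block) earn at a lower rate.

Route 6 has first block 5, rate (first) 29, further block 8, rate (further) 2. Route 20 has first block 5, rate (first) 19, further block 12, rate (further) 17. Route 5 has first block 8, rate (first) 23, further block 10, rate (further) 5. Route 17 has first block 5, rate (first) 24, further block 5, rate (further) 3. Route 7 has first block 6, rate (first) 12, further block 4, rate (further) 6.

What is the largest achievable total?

544

Treat each block as its own option and order by rate: Route 6/first 29 > Route 17/first 24 > Route 5/first 23 > Route 20/first 19 > Route 20/second 17 > Route 7/first 12 > Route 7/second 6 > Route 5/second 5 > Route 17/second 3 > Route 6/second 2.
Fill Route 6 first block (5 at 29) ; 18 left.
Route 17/first (24): +5 ; 13 left.
Route 5 first at 23: fill all 8 ; 5 left.
Route 20 first at 19: fill all 5 ; 0 left.
Total = 29×5 + 24×5 + 23×8 + 19×5 = 544.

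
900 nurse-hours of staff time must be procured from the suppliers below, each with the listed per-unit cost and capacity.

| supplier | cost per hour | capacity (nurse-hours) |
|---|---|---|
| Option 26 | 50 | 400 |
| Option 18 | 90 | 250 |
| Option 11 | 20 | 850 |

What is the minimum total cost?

Use suppliers in increasing cost order.
Option 11 (20): use full 850 — 50 nurse-hours to go.
Take 50 from Option 26 at 50 to finish.
Option 18: unused.
Cost = 850×20 + 50×50 = 19500.

19500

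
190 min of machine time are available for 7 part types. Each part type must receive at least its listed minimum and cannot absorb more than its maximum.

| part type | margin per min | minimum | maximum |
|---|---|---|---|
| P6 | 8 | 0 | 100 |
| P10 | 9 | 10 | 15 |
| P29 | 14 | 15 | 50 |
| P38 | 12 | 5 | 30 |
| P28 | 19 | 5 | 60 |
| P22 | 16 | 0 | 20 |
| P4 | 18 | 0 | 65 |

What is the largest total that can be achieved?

3200

Meeting every minimum uses 0+10+15+5+5+0+0 = 35 min, leaving 155.
Highest margin per min first: P28 19 > P4 18 > P22 16 > P29 14 > P38 12 > P10 9 > P6 8.
Give P28 55 more to hit its cap of 60 ; 100 left.
Give P4 65 more to hit its cap of 65 ; 35 left.
Give P22 20 more to hit its cap of 20 ; 15 left.
Only 15 left; P29 takes them to reach 30.
Total = 9×10 + 14×30 + 12×5 + 19×60 + 16×20 + 18×65 = 3200.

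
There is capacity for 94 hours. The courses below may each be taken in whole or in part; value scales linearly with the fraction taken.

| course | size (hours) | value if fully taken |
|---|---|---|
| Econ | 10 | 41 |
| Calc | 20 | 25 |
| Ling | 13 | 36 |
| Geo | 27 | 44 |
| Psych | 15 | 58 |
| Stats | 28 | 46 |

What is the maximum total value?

Sort by value density: Econ 41/10≈4.1, Psych 58/15≈3.87, Ling 36/13≈2.77, Stats 46/28≈1.64, Geo 44/27≈1.63, Calc 25/20≈1.25.
Econ: take in full, 10 hours for value 41 → 84 left.
Psych: take in full, 15 hours for value 58 → 69 left.
Ling: take in full, 13 hours for value 36 → 56 left.
All 28 hours of Stats fit (value 46) → 28 remain.
All 27 hours of Geo fit (value 44) → 1 remain.
Only 1 hours remain; take 1/20 of Calc for value 25×1/20 = 1.25.
Total value = 226.25.

226.25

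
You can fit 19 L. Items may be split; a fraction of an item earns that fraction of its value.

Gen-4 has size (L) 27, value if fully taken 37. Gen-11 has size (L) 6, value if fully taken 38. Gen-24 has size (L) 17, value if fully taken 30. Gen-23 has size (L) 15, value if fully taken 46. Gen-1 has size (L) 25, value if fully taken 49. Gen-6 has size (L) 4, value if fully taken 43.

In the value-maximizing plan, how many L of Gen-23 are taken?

9

Rank by value-to-size ratio: Gen-6 43/4≈10.8, Gen-11 38/6≈6.33, Gen-23 46/15≈3.07, Gen-1 49/25≈1.96, Gen-24 30/17≈1.76, Gen-4 37/27≈1.37.
Gen-6: take in full, 4 L for value 43 → 15 left.
All 6 L of Gen-11 fit (value 38) → 9 remain.
Only 9 L remain; take 9/15 of Gen-23 for value 46×9/15 = 27.6.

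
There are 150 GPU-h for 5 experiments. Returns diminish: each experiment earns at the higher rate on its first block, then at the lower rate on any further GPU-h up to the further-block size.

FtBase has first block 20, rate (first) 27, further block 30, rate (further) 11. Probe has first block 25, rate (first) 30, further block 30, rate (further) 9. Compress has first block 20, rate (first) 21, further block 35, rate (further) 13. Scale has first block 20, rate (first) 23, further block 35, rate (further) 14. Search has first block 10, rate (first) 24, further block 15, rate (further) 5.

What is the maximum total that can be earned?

Treat each block as its own option and order by rate: Probe/tier1 30 > FtBase/tier1 27 > Search/tier1 24 > Scale/tier1 23 > Compress/tier1 21 > Scale/tier2 14 > Compress/tier2 13 > FtBase/tier2 11 > Probe/tier2 9 > Search/tier2 5.
Fill Probe tier1 block (25 at 30) ; 125 left.
FtBase tier1 at 27: fill all 20 ; 105 left.
Search/tier1 (24): +10 ; 95 left.
Scale/tier1 (23): +20 ; 75 left.
Compress/tier1 (21): +20 ; 55 left.
Scale tier2 at 14: fill all 35 ; 20 left.
Compress tier2 at 13: only 20 left, fill 20.
Total = 30×25 + 27×20 + 24×10 + 23×20 + 21×20 + 14×35 + 13×20 = 3160.

3160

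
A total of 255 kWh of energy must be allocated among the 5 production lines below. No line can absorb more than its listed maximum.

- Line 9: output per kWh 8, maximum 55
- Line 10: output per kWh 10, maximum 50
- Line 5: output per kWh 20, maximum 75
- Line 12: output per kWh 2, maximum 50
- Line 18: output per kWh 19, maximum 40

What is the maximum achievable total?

3270

Order the production lines by output per kWh: Line 5 20 > Line 18 19 > Line 10 10 > Line 9 8 > Line 12 2.
Give Line 5 75 to hit its cap of 75 ; 180 left.
Give Line 18 40 to hit its cap of 40 ; 140 left.
Line 10: +50 to 50 (cap) ; 90 left.
Line 9: +55 to 55 (cap) ; 35 left.
Line 12 has room for 50 but only 35 remain, so it gets 35.
Total = 8×55 + 10×50 + 20×75 + 2×35 + 19×40 = 3270.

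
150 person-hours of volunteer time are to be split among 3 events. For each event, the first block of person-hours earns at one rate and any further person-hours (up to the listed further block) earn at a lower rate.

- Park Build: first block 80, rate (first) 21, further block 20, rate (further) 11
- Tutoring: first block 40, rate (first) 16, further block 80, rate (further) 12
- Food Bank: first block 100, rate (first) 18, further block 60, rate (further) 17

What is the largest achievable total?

Order all 6 blocks by rate: Park Build/T1 21 > Food Bank/T1 18 > Food Bank/T2 17 > Tutoring/T1 16 > Tutoring/T2 12 > Park Build/T2 11.
Fill Park Build T1 block (80 at 21) — 70 left.
Food Bank T1 at 18: only 70 left, fill 70.
Total = 21×80 + 18×70 = 2940.

2940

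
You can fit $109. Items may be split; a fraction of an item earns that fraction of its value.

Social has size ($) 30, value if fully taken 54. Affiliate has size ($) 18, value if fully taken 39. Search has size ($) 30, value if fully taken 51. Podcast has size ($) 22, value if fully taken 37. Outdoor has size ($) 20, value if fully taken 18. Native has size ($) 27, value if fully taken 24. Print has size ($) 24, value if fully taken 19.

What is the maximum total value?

189.1

Best value per unit of size first: Affiliate 39/18≈2.17, Social 54/30≈1.8, Search 51/30≈1.7, Podcast 37/22≈1.68, Outdoor 18/20≈0.9, Native 24/27≈0.889, Print 19/24≈0.792.
All 18 $ of Affiliate fit (value 39) → 91 remain.
Take all of Social (30 $, value 54) → 61 $ left.
Search: take in full, 30 $ for value 51 → 31 left.
Take all of Podcast (22 $, value 37) → 9 $ left.
Only 9 $ remain; take 9/20 of Outdoor for value 18×9/20 = 8.1.
Total value = 189.1.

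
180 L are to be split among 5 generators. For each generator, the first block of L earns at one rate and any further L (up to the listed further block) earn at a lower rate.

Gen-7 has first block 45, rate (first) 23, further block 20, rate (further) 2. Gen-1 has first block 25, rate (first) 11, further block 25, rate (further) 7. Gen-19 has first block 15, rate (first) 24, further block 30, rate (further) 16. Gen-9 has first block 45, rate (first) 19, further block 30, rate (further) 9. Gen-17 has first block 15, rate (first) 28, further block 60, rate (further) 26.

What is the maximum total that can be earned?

4230

Treat each block as its own option and order by rate: Gen-17/T1 28 > Gen-17/T2 26 > Gen-19/T1 24 > Gen-7/T1 23 > Gen-9/T1 19 > Gen-19/T2 16 > Gen-1/T1 11 > Gen-9/T2 9 > Gen-1/T2 7 > Gen-7/T2 2.
Fill Gen-17 T1 block (15 at 28) → 165 left.
Gen-17/T2 (26): +60 → 105 left.
Fill Gen-19 T1 block (15 at 24) → 90 left.
Gen-7 T1 at 23: fill all 45 → 45 left.
Gen-9/T1 (19): +45 → 0 left.
Total = 28×15 + 26×60 + 24×15 + 23×45 + 19×45 = 4230.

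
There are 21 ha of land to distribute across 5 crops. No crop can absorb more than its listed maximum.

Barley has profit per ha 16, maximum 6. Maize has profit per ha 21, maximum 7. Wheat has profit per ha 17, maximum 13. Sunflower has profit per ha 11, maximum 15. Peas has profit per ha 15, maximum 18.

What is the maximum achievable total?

384

Rank by profit per ha: Maize 21 > Wheat 17 > Barley 16 > Peas 15 > Sunflower 11.
Give Maize 7 to hit its cap of 7 → 14 left.
Wheat: +13 to 13 (cap) → 1 left.
Barley has room for 6 but only 1 remain, so it gets 1.
Total = 16×1 + 21×7 + 17×13 = 384.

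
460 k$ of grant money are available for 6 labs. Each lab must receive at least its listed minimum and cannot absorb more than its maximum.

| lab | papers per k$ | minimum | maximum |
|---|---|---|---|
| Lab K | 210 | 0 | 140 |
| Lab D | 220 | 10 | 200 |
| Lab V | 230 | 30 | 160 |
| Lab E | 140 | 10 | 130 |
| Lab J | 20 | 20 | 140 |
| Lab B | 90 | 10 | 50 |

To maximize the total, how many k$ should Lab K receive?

Meeting every minimum uses 0+10+30+10+20+10 = 80 k$, leaving 380.
Highest papers per k$ first: Lab V 230 > Lab D 220 > Lab K 210 > Lab E 140 > Lab B 90 > Lab J 20.
Lab V: +130 to 160 (cap) → 250 left.
Lab D: +190 to 200 (cap) → 60 left.
Lab K has room for 140 more but only 60 remain, so it gets 60.

60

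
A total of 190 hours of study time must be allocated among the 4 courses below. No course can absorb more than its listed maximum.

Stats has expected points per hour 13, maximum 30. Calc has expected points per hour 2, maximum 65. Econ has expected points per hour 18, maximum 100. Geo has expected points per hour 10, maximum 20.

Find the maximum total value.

2470

Order the courses by expected points per hour: Econ 18 > Stats 13 > Geo 10 > Calc 2.
Econ takes 100 to reach its cap of 100 ; 90 left.
Give Stats 30 to hit its cap of 30 ; 60 left.
Geo: +20 to 20 (cap) ; 40 left.
Calc: +40 (room for 65) → 40. Pool exhausted.
Total = 13×30 + 2×40 + 18×100 + 10×20 = 2470.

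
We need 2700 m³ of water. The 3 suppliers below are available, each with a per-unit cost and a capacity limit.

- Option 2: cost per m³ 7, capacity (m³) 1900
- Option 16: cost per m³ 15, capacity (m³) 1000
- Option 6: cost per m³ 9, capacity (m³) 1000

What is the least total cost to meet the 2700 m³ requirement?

Fill from the cheapest supplier first.
Option 2 (7): use full 1900 → 800 m³ to go.
Take 800 from Option 6 at 9 to finish.
Option 16: unused.
Cost = 1900×7 + 800×9 = 20500.

20500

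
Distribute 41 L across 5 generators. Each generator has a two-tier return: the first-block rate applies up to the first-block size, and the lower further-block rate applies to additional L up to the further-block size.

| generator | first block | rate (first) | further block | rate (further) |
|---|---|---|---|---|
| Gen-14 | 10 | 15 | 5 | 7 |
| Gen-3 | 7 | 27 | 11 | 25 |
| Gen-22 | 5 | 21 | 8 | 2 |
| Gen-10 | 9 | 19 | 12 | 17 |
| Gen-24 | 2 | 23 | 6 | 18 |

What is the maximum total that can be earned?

Rank every tier by rate: Gen-3/first 27 > Gen-3/second 25 > Gen-24/first 23 > Gen-22/first 21 > Gen-10/first 19 > Gen-24/second 18 > Gen-10/second 17 > Gen-14/first 15 > Gen-14/second 7 > Gen-22/second 2.
Gen-3/first (27): +7 → 34 left.
Fill Gen-3 second block (11 at 25) → 23 left.
Fill Gen-24 first block (2 at 23) → 21 left.
Gen-22/first (21): +5 → 16 left.
Fill Gen-10 first block (9 at 19) → 7 left.
Gen-24/second (18): +6 → 1 left.
1 remain; put them into Gen-10 second at 17.
Total = 27×7 + 25×11 + 23×2 + 21×5 + 19×9 + 18×6 + 17×1 = 911.

911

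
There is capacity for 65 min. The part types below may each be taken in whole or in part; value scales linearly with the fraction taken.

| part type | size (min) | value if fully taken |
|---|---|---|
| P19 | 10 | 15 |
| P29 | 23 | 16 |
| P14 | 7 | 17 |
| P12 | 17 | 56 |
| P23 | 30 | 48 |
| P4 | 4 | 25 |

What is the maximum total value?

156.5

Rank by value-to-size ratio: P4 25/4≈6.25, P12 56/17≈3.29, P14 17/7≈2.43, P23 48/30≈1.6, P19 15/10≈1.5, P29 16/23≈0.696.
All 4 min of P4 fit (value 25) ; 61 remain.
P12: take in full, 17 min for value 56 ; 44 left.
Take all of P14 (7 min, value 17) ; 37 min left.
All 30 min of P23 fit (value 48) ; 7 remain.
7 min left: a 7/10 share of P19 gives 15×7/10 = 10.5.
Total value = 156.5.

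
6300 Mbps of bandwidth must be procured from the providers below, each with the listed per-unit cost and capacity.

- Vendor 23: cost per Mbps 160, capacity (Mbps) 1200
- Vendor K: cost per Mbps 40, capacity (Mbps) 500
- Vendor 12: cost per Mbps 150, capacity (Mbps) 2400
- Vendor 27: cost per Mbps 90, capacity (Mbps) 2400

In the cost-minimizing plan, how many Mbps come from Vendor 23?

Cheapest first:
Vendor K (40): use full 500 ; 5800 Mbps to go.
Vendor 27 (90): use full 2400 ; 3400 Mbps to go.
Vendor 12 (150): use full 2400 ; 1000 Mbps to go.
Vendor 23 at 160: take 1000 of its 1200 ; requirement met.

1000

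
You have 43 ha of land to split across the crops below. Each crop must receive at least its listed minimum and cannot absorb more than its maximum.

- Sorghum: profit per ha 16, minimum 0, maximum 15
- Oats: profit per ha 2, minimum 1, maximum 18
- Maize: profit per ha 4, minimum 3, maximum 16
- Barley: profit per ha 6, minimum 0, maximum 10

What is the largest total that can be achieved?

Meeting every minimum uses 0+1+3+0 = 4 ha, leaving 39.
Rank by profit per ha: Sorghum 16 > Barley 6 > Maize 4 > Oats 2.
Sorghum takes 15 more to reach its cap of 15 ; 24 left.
Barley takes 10 more to reach its cap of 10 ; 14 left.
Maize takes 13 more to reach its cap of 16 ; 1 left.
Only 1 left; Oats takes them to reach 2.
Total = 16×15 + 2×2 + 4×16 + 6×10 = 368.

368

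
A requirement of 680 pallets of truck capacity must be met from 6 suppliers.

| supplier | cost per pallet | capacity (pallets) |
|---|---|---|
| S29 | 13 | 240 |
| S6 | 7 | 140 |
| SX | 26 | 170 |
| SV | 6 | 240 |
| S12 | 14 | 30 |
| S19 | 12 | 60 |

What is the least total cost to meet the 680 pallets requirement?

Use suppliers in increasing cost order.
SV (6): use full 240 ; 440 pallets to go.
S6 at 7: take all 140 pallets ; 300 still needed.
Take 60 from S19 at 12 ; need 240 more.
Take 240 from S29 at 13 ; need 0 more.
S12, SX: unused.
Cost = 240×6 + 140×7 + 60×12 + 240×13 = 6260.

6260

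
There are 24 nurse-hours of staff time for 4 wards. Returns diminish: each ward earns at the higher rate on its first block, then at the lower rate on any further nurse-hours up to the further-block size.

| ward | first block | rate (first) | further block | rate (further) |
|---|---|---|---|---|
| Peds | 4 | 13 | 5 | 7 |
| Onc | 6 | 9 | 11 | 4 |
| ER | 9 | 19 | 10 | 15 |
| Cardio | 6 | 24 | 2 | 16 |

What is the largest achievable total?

Order all 8 blocks by rate: Cardio/T1 24 > ER/T1 19 > Cardio/T2 16 > ER/T2 15 > Peds/T1 13 > Onc/T1 9 > Peds/T2 7 > Onc/T2 4.
Cardio T1 at 24: fill all 6 → 18 left.
ER/T1 (19): +9 → 9 left.
Cardio T2 at 16: fill all 2 → 7 left.
ER/T2: +7 of 10 at 15; pool empty.
Total = 24×6 + 19×9 + 16×2 + 15×7 = 452.

452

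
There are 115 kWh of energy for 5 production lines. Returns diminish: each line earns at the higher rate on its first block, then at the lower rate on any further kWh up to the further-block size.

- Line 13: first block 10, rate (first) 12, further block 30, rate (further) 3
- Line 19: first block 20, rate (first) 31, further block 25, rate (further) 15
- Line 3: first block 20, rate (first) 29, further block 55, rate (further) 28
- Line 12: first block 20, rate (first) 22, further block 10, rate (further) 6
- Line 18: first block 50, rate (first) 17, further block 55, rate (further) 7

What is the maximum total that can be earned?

3180

Rank every tier by rate: Line 19/first 31 > Line 3/first 29 > Line 3/second 28 > Line 12/first 22 > Line 18/first 17 > Line 19/second 15 > Line 13/first 12 > Line 18/second 7 > Line 12/second 6 > Line 13/second 3.
Fill Line 19 first block (20 at 31) → 95 left.
Line 3 first at 29: fill all 20 → 75 left.
Line 3/second (28): +55 → 20 left.
Fill Line 12 first block (20 at 22) → 0 left.
Total = 31×20 + 29×20 + 28×55 + 22×20 = 3180.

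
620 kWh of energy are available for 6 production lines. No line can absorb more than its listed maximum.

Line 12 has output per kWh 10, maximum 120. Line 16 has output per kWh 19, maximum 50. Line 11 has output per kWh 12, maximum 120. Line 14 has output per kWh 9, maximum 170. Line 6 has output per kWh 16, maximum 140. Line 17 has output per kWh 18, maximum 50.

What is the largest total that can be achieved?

7990

Highest output per kWh first: Line 16 19 > Line 17 18 > Line 6 16 > Line 11 12 > Line 12 10 > Line 14 9.
Line 16 takes 50 to reach its cap of 50 — 570 left.
Line 17 takes 50 to reach its cap of 50 — 520 left.
Give Line 6 140 to hit its cap of 140 — 380 left.
Give Line 11 120 to hit its cap of 120 — 260 left.
Give Line 12 120 to hit its cap of 120 — 140 left.
Line 14 has room for 170 but only 140 remain, so it gets 140.
Total = 10×120 + 19×50 + 12×120 + 9×140 + 16×140 + 18×50 = 7990.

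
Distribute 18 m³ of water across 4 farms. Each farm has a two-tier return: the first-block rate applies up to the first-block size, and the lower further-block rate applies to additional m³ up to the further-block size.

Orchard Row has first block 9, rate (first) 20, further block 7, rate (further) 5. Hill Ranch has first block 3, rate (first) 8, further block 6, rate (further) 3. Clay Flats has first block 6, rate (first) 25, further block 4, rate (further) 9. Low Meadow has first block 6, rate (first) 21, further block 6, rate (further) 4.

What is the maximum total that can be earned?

Rank every tier by rate: Clay Flats/tier1 25 > Low Meadow/tier1 21 > Orchard Row/tier1 20 > Clay Flats/tier2 9 > Hill Ranch/tier1 8 > Orchard Row/tier2 5 > Low Meadow/tier2 4 > Hill Ranch/tier2 3.
Clay Flats tier1 at 25: fill all 6 — 12 left.
Fill Low Meadow tier1 block (6 at 21) — 6 left.
6 remain; put them into Orchard Row tier1 at 20.
Total = 25×6 + 21×6 + 20×6 = 396.

396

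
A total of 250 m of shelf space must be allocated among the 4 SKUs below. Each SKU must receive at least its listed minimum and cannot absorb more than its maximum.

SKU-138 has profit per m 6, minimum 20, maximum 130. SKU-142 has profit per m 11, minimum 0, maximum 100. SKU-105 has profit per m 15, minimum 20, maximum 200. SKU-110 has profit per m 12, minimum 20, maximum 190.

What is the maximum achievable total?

3480

Meeting every minimum uses 20+0+20+20 = 60 m, leaving 190.
Highest profit per m first: SKU-105 15 > SKU-110 12 > SKU-142 11 > SKU-138 6.
SKU-105 takes 180 more to reach its cap of 200 → 10 left.
Only 10 left; SKU-110 takes them to reach 30.
Total = 6×20 + 15×200 + 12×30 = 3480.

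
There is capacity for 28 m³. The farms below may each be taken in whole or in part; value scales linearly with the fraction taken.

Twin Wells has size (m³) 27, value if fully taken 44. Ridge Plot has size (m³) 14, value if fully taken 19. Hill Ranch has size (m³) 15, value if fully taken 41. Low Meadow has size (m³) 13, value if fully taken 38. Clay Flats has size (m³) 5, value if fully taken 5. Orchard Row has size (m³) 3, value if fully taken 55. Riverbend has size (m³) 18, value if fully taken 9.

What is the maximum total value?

Sort by value density: Orchard Row 55/3≈18.3, Low Meadow 38/13≈2.92, Hill Ranch 41/15≈2.73, Twin Wells 44/27≈1.63, Ridge Plot 19/14≈1.36, Clay Flats 5/5≈1, Riverbend 9/18≈0.5.
Orchard Row: take in full, 3 m³ for value 55 ; 25 left.
Take all of Low Meadow (13 m³, value 38) ; 12 m³ left.
12 m³ left: a 12/15 share of Hill Ranch gives 41×12/15 = 32.8.
Total value = 125.8.

125.8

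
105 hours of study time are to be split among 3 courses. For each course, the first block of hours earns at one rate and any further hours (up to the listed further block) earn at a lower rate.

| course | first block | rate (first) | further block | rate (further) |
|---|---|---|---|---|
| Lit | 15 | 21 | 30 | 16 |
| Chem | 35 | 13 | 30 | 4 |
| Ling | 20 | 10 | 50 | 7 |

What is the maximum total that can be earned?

1485

Order all 6 blocks by rate: Lit/first 21 > Lit/second 16 > Chem/first 13 > Ling/first 10 > Ling/second 7 > Chem/second 4.
Fill Lit first block (15 at 21) — 90 left.
Lit/second (16): +30 — 60 left.
Chem/first (13): +35 — 25 left.
Ling/first (10): +20 — 5 left.
Ling/second: +5 of 50 at 7; pool empty.
Total = 21×15 + 16×30 + 13×35 + 10×20 + 7×5 = 1485.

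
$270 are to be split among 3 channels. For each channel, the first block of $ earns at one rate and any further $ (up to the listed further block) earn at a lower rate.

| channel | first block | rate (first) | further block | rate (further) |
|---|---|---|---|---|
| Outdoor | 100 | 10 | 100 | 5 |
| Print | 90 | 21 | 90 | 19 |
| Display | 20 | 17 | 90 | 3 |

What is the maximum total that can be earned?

Treat each block as its own option and order by rate: Print/tier1 21 > Print/tier2 19 > Display/tier1 17 > Outdoor/tier1 10 > Outdoor/tier2 5 > Display/tier2 3.
Fill Print tier1 block (90 at 21) → 180 left.
Print tier2 at 19: fill all 90 → 90 left.
Display/tier1 (17): +20 → 70 left.
Outdoor/tier1: +70 of 100 at 10; pool empty.
Total = 21×90 + 19×90 + 17×20 + 10×70 = 4640.

4640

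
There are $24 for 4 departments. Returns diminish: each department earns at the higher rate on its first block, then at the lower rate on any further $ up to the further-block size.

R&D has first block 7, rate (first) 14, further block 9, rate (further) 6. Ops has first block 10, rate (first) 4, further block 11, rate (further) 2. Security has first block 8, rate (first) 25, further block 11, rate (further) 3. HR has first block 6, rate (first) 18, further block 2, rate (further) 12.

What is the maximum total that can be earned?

436

Rank every tier by rate: Security/T1 25 > HR/T1 18 > R&D/T1 14 > HR/T2 12 > R&D/T2 6 > Ops/T1 4 > Security/T2 3 > Ops/T2 2.
Security T1 at 25: fill all 8 ; 16 left.
HR/T1 (18): +6 ; 10 left.
R&D T1 at 14: fill all 7 ; 3 left.
HR/T2 (12): +2 ; 1 left.
R&D T2 at 6: only 1 left, fill 1.
Total = 25×8 + 18×6 + 14×7 + 12×2 + 6×1 = 436.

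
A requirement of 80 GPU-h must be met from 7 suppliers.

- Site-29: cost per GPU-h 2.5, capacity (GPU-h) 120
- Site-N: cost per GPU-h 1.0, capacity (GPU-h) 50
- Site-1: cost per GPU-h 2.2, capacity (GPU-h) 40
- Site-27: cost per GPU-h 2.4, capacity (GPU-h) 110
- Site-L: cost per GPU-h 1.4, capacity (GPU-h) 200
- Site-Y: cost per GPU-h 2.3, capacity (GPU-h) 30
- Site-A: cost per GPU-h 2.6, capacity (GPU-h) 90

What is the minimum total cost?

92

Use suppliers in increasing cost order.
Site-N at 1.0: take all 50 GPU-h ; 30 still needed.
Take 30 from Site-L at 1.4 to finish.
Site-1, Site-Y, Site-27, Site-29, Site-A: unused.
Cost = 50×1.0 + 30×1.4 = 92.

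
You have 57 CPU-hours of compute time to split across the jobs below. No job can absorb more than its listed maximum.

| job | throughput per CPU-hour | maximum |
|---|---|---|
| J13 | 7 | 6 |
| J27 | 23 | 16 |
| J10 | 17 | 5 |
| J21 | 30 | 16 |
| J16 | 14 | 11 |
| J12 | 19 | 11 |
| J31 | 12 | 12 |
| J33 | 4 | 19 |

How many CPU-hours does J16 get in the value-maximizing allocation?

Order the jobs by throughput per CPU-hour: J21 30 > J27 23 > J12 19 > J10 17 > J16 14 > J31 12 > J13 7 > J33 4.
J21 takes 16 to reach its cap of 16 ; 41 left.
J27: +16 to 16 (cap) ; 25 left.
Give J12 11 to hit its cap of 11 ; 14 left.
J10: +5 to 5 (cap) ; 9 left.
Only 9 left; J16 takes them to reach 9.

9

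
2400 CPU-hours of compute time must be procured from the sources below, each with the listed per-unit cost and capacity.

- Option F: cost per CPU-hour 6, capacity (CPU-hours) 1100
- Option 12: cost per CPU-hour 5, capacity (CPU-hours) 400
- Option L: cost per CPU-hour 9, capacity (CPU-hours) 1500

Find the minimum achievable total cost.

16700

Cheapest first:
Take 400 from Option 12 at 5 — need 2000 more.
Option F (6): use full 1100 — 900 CPU-hours to go.
Take 900 from Option L at 9 to finish.
Cost = 400×5 + 1100×6 + 900×9 = 16700.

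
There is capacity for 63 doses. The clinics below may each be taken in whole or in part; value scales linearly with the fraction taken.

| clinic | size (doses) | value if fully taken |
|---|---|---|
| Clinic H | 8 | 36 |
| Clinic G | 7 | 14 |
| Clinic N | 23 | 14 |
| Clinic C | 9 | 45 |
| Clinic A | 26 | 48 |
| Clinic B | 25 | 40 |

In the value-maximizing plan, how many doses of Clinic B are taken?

Rank by value-to-size ratio: Clinic C 45/9≈5, Clinic H 36/8≈4.5, Clinic G 14/7≈2, Clinic A 48/26≈1.85, Clinic B 40/25≈1.6, Clinic N 14/23≈0.609.
Take all of Clinic C (9 doses, value 45) — 54 doses left.
Take all of Clinic H (8 doses, value 36) — 46 doses left.
Take all of Clinic G (7 doses, value 14) — 39 doses left.
All 26 doses of Clinic A fit (value 48) — 13 remain.
13 doses left: a 13/25 share of Clinic B gives 40×13/25 = 20.8.

13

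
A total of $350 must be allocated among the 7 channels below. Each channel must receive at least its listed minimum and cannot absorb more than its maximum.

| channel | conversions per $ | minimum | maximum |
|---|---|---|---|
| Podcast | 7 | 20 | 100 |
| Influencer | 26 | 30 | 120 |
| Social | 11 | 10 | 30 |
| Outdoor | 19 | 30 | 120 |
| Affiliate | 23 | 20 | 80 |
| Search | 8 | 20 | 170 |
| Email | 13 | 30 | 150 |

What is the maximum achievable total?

7090

Meeting every minimum uses 20+30+10+30+20+20+30 = 160 $, leaving 190.
Rank by conversions per $: Influencer 26 > Affiliate 23 > Outdoor 19 > Email 13 > Social 11 > Search 8 > Podcast 7.
Influencer: +90 to 120 (cap) → 100 left.
Affiliate: +60 to 80 (cap) → 40 left.
Outdoor: +40 (room for 90) → 70. Pool exhausted.
Total = 7×20 + 26×120 + 11×10 + 19×70 + 23×80 + 8×20 + 13×30 = 7090.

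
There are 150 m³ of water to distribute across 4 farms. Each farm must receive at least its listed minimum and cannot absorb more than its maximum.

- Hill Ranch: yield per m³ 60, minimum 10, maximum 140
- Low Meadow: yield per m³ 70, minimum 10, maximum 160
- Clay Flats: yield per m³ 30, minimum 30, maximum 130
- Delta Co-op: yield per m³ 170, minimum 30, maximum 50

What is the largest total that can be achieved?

Meeting every minimum uses 10+10+30+30 = 80 m³, leaving 70.
Order the farms by yield per m³: Delta Co-op 170 > Low Meadow 70 > Hill Ranch 60 > Clay Flats 30.
Delta Co-op takes 20 more to reach its cap of 50 ; 50 left.
Low Meadow: +50 (room for 150) → 60. Pool exhausted.
Total = 60×10 + 70×60 + 30×30 + 170×50 = 14200.

14200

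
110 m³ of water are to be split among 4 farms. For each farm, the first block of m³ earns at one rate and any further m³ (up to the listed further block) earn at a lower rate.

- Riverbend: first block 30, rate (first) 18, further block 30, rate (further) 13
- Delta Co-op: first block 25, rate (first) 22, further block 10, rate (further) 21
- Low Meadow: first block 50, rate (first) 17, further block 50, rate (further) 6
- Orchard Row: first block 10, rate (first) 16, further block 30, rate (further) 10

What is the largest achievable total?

2065

Treat each block as its own option and order by rate: Delta Co-op/T1 22 > Delta Co-op/T2 21 > Riverbend/T1 18 > Low Meadow/T1 17 > Orchard Row/T1 16 > Riverbend/T2 13 > Orchard Row/T2 10 > Low Meadow/T2 6.
Delta Co-op/T1 (22): +25 → 85 left.
Delta Co-op/T2 (21): +10 → 75 left.
Riverbend T1 at 18: fill all 30 → 45 left.
Low Meadow T1 at 17: only 45 left, fill 45.
Total = 22×25 + 21×10 + 18×30 + 17×45 = 2065.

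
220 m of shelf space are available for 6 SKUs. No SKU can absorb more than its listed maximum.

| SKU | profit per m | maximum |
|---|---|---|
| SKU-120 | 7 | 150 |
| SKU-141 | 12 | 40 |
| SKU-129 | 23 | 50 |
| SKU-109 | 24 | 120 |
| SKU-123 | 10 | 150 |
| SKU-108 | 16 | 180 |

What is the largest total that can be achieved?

Highest profit per m first: SKU-109 24 > SKU-129 23 > SKU-108 16 > SKU-141 12 > SKU-123 10 > SKU-120 7.
SKU-109 takes 120 to reach its cap of 120 — 100 left.
SKU-129 takes 50 to reach its cap of 50 — 50 left.
SKU-108: +50 (room for 180) → 50. Pool exhausted.
Total = 23×50 + 24×120 + 16×50 = 4830.

4830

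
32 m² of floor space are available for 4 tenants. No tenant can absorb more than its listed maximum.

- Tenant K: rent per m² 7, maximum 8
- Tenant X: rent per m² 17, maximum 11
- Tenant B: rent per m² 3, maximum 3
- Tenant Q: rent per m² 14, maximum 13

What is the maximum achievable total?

Order the tenants by rent per m²: Tenant X 17 > Tenant Q 14 > Tenant K 7 > Tenant B 3.
Tenant X: +11 to 11 (cap) ; 21 left.
Tenant Q takes 13 to reach its cap of 13 ; 8 left.
Tenant K: +8 to 8 (cap) ; 0 left.
Total = 7×8 + 17×11 + 14×13 = 425.

425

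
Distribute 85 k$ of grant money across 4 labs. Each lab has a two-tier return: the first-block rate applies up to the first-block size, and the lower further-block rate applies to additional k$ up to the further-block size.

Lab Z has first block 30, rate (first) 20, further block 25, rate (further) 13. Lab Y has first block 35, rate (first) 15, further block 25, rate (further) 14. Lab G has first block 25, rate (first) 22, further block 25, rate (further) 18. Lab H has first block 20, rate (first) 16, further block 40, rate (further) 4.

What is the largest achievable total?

1680

Rank every tier by rate: Lab G/tier1 22 > Lab Z/tier1 20 > Lab G/tier2 18 > Lab H/tier1 16 > Lab Y/tier1 15 > Lab Y/tier2 14 > Lab Z/tier2 13 > Lab H/tier2 4.
Lab G/tier1 (22): +25 — 60 left.
Lab Z/tier1 (20): +30 — 30 left.
Fill Lab G tier2 block (25 at 18) — 5 left.
5 remain; put them into Lab H tier1 at 16.
Total = 22×25 + 20×30 + 18×25 + 16×5 = 1680.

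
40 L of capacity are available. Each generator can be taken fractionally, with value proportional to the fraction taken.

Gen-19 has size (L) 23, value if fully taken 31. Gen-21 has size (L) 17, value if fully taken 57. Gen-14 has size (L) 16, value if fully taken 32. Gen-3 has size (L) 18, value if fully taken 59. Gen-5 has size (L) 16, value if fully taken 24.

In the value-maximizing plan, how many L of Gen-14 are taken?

5

Best value per unit of size first: Gen-21 57/17≈3.35, Gen-3 59/18≈3.28, Gen-14 32/16≈2, Gen-5 24/16≈1.5, Gen-19 31/23≈1.35.
Take all of Gen-21 (17 L, value 57) → 23 L left.
Gen-3: take in full, 18 L for value 59 → 5 left.
5 L left: a 5/16 share of Gen-14 gives 32×5/16 = 10.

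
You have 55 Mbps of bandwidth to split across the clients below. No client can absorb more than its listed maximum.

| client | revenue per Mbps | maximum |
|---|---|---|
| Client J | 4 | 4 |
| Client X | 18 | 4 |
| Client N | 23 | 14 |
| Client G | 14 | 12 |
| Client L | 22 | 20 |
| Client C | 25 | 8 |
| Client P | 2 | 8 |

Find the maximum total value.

1160

Order the clients by revenue per Mbps: Client C 25 > Client N 23 > Client L 22 > Client X 18 > Client G 14 > Client J 4 > Client P 2.
Give Client C 8 to hit its cap of 8 — 47 left.
Client N takes 14 to reach its cap of 14 — 33 left.
Client L: +20 to 20 (cap) — 13 left.
Client X takes 4 to reach its cap of 4 — 9 left.
Client G has room for 12 but only 9 remain, so it gets 9.
Total = 18×4 + 23×14 + 14×9 + 22×20 + 25×8 = 1160.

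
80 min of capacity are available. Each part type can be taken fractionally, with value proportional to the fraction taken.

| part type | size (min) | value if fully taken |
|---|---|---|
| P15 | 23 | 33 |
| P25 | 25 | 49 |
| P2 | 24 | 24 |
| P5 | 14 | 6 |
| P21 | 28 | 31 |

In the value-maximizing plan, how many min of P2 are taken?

Best value per unit of size first: P25 49/25≈1.96, P15 33/23≈1.43, P21 31/28≈1.11, P2 24/24≈1, P5 6/14≈0.429.
P25: take in full, 25 min for value 49 — 55 left.
Take all of P15 (23 min, value 33) — 32 min left.
P21: take in full, 28 min for value 31 — 4 left.
Only 4 min remain; take 4/24 of P2 for value 24×4/24 = 4.

4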